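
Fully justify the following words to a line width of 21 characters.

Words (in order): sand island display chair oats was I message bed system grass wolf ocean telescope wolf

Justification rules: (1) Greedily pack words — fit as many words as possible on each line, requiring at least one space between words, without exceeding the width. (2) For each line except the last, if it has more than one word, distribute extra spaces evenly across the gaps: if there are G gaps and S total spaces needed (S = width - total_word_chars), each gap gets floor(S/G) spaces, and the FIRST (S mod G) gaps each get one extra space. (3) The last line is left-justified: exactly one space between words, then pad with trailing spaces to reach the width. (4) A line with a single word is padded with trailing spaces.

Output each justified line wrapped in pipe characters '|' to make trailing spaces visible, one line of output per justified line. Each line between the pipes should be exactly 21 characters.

Line 1: ['sand', 'island', 'display'] (min_width=19, slack=2)
Line 2: ['chair', 'oats', 'was', 'I'] (min_width=16, slack=5)
Line 3: ['message', 'bed', 'system'] (min_width=18, slack=3)
Line 4: ['grass', 'wolf', 'ocean'] (min_width=16, slack=5)
Line 5: ['telescope', 'wolf'] (min_width=14, slack=7)

Answer: |sand  island  display|
|chair   oats   was  I|
|message   bed  system|
|grass    wolf   ocean|
|telescope wolf       |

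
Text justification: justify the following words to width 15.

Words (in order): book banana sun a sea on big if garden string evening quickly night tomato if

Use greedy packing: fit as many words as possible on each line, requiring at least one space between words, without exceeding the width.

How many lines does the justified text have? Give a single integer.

Answer: 5

Derivation:
Line 1: ['book', 'banana', 'sun'] (min_width=15, slack=0)
Line 2: ['a', 'sea', 'on', 'big', 'if'] (min_width=15, slack=0)
Line 3: ['garden', 'string'] (min_width=13, slack=2)
Line 4: ['evening', 'quickly'] (min_width=15, slack=0)
Line 5: ['night', 'tomato', 'if'] (min_width=15, slack=0)
Total lines: 5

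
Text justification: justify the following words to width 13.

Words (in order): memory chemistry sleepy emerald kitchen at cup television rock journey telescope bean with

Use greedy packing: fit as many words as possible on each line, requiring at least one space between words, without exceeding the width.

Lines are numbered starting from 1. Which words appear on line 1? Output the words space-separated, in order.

Answer: memory

Derivation:
Line 1: ['memory'] (min_width=6, slack=7)
Line 2: ['chemistry'] (min_width=9, slack=4)
Line 3: ['sleepy'] (min_width=6, slack=7)
Line 4: ['emerald'] (min_width=7, slack=6)
Line 5: ['kitchen', 'at'] (min_width=10, slack=3)
Line 6: ['cup'] (min_width=3, slack=10)
Line 7: ['television'] (min_width=10, slack=3)
Line 8: ['rock', 'journey'] (min_width=12, slack=1)
Line 9: ['telescope'] (min_width=9, slack=4)
Line 10: ['bean', 'with'] (min_width=9, slack=4)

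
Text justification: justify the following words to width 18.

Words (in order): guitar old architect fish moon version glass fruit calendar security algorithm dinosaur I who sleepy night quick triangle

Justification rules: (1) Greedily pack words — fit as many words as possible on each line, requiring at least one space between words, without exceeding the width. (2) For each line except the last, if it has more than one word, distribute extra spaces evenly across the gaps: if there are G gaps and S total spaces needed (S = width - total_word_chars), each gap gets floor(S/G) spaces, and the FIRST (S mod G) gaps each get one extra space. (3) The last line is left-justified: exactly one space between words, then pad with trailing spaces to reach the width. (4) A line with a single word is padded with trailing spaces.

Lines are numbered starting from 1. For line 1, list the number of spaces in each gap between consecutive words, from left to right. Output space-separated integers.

Line 1: ['guitar', 'old'] (min_width=10, slack=8)
Line 2: ['architect', 'fish'] (min_width=14, slack=4)
Line 3: ['moon', 'version', 'glass'] (min_width=18, slack=0)
Line 4: ['fruit', 'calendar'] (min_width=14, slack=4)
Line 5: ['security', 'algorithm'] (min_width=18, slack=0)
Line 6: ['dinosaur', 'I', 'who'] (min_width=14, slack=4)
Line 7: ['sleepy', 'night', 'quick'] (min_width=18, slack=0)
Line 8: ['triangle'] (min_width=8, slack=10)

Answer: 9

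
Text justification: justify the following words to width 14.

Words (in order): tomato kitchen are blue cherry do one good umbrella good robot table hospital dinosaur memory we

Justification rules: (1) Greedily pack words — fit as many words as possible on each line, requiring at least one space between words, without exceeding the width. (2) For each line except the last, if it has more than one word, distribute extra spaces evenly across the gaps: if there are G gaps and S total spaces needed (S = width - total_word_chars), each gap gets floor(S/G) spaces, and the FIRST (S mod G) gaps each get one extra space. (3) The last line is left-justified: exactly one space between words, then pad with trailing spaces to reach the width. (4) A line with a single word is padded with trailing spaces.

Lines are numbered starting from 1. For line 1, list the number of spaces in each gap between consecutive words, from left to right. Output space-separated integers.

Answer: 1

Derivation:
Line 1: ['tomato', 'kitchen'] (min_width=14, slack=0)
Line 2: ['are', 'blue'] (min_width=8, slack=6)
Line 3: ['cherry', 'do', 'one'] (min_width=13, slack=1)
Line 4: ['good', 'umbrella'] (min_width=13, slack=1)
Line 5: ['good', 'robot'] (min_width=10, slack=4)
Line 6: ['table', 'hospital'] (min_width=14, slack=0)
Line 7: ['dinosaur'] (min_width=8, slack=6)
Line 8: ['memory', 'we'] (min_width=9, slack=5)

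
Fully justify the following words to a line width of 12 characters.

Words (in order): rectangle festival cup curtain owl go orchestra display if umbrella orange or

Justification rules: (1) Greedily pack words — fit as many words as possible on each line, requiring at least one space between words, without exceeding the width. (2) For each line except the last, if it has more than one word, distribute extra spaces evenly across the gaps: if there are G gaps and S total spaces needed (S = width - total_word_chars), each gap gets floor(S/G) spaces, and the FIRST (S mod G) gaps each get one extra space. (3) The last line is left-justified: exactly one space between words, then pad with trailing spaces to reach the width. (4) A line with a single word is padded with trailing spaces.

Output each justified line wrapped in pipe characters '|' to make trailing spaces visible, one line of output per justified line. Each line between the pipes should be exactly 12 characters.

Answer: |rectangle   |
|festival cup|
|curtain  owl|
|go orchestra|
|display   if|
|umbrella    |
|orange or   |

Derivation:
Line 1: ['rectangle'] (min_width=9, slack=3)
Line 2: ['festival', 'cup'] (min_width=12, slack=0)
Line 3: ['curtain', 'owl'] (min_width=11, slack=1)
Line 4: ['go', 'orchestra'] (min_width=12, slack=0)
Line 5: ['display', 'if'] (min_width=10, slack=2)
Line 6: ['umbrella'] (min_width=8, slack=4)
Line 7: ['orange', 'or'] (min_width=9, slack=3)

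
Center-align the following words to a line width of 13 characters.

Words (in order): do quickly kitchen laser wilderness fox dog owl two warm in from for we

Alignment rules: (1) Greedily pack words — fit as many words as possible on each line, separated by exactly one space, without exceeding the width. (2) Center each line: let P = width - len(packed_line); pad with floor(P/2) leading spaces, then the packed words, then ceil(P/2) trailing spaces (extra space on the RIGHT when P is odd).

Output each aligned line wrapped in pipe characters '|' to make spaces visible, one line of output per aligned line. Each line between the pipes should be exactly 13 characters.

Line 1: ['do', 'quickly'] (min_width=10, slack=3)
Line 2: ['kitchen', 'laser'] (min_width=13, slack=0)
Line 3: ['wilderness'] (min_width=10, slack=3)
Line 4: ['fox', 'dog', 'owl'] (min_width=11, slack=2)
Line 5: ['two', 'warm', 'in'] (min_width=11, slack=2)
Line 6: ['from', 'for', 'we'] (min_width=11, slack=2)

Answer: | do quickly  |
|kitchen laser|
| wilderness  |
| fox dog owl |
| two warm in |
| from for we |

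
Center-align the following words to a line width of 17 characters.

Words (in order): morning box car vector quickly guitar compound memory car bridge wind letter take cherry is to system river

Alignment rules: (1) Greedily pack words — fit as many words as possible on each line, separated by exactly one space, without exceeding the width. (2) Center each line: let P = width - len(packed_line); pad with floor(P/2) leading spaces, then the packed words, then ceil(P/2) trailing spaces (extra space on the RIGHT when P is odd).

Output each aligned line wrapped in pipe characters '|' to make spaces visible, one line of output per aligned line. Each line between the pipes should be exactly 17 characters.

Answer: | morning box car |
| vector quickly  |
| guitar compound |
|memory car bridge|
|wind letter take |
|  cherry is to   |
|  system river   |

Derivation:
Line 1: ['morning', 'box', 'car'] (min_width=15, slack=2)
Line 2: ['vector', 'quickly'] (min_width=14, slack=3)
Line 3: ['guitar', 'compound'] (min_width=15, slack=2)
Line 4: ['memory', 'car', 'bridge'] (min_width=17, slack=0)
Line 5: ['wind', 'letter', 'take'] (min_width=16, slack=1)
Line 6: ['cherry', 'is', 'to'] (min_width=12, slack=5)
Line 7: ['system', 'river'] (min_width=12, slack=5)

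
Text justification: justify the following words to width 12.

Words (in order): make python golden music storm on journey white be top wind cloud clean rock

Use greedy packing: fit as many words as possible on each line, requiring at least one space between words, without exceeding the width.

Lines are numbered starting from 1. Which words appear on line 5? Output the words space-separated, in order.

Line 1: ['make', 'python'] (min_width=11, slack=1)
Line 2: ['golden', 'music'] (min_width=12, slack=0)
Line 3: ['storm', 'on'] (min_width=8, slack=4)
Line 4: ['journey'] (min_width=7, slack=5)
Line 5: ['white', 'be', 'top'] (min_width=12, slack=0)
Line 6: ['wind', 'cloud'] (min_width=10, slack=2)
Line 7: ['clean', 'rock'] (min_width=10, slack=2)

Answer: white be top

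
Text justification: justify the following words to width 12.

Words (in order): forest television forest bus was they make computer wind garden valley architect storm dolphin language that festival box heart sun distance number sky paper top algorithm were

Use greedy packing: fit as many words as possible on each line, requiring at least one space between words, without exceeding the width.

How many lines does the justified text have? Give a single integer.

Answer: 20

Derivation:
Line 1: ['forest'] (min_width=6, slack=6)
Line 2: ['television'] (min_width=10, slack=2)
Line 3: ['forest', 'bus'] (min_width=10, slack=2)
Line 4: ['was', 'they'] (min_width=8, slack=4)
Line 5: ['make'] (min_width=4, slack=8)
Line 6: ['computer'] (min_width=8, slack=4)
Line 7: ['wind', 'garden'] (min_width=11, slack=1)
Line 8: ['valley'] (min_width=6, slack=6)
Line 9: ['architect'] (min_width=9, slack=3)
Line 10: ['storm'] (min_width=5, slack=7)
Line 11: ['dolphin'] (min_width=7, slack=5)
Line 12: ['language'] (min_width=8, slack=4)
Line 13: ['that'] (min_width=4, slack=8)
Line 14: ['festival', 'box'] (min_width=12, slack=0)
Line 15: ['heart', 'sun'] (min_width=9, slack=3)
Line 16: ['distance'] (min_width=8, slack=4)
Line 17: ['number', 'sky'] (min_width=10, slack=2)
Line 18: ['paper', 'top'] (min_width=9, slack=3)
Line 19: ['algorithm'] (min_width=9, slack=3)
Line 20: ['were'] (min_width=4, slack=8)
Total lines: 20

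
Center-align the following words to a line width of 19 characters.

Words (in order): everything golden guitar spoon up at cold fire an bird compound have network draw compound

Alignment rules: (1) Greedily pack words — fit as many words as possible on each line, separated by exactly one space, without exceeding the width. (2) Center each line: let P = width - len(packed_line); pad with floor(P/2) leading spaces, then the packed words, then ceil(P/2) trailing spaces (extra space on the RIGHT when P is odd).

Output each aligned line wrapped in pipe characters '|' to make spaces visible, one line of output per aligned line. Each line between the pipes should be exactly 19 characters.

Answer: | everything golden |
|guitar spoon up at |
| cold fire an bird |
|   compound have   |
|   network draw    |
|     compound      |

Derivation:
Line 1: ['everything', 'golden'] (min_width=17, slack=2)
Line 2: ['guitar', 'spoon', 'up', 'at'] (min_width=18, slack=1)
Line 3: ['cold', 'fire', 'an', 'bird'] (min_width=17, slack=2)
Line 4: ['compound', 'have'] (min_width=13, slack=6)
Line 5: ['network', 'draw'] (min_width=12, slack=7)
Line 6: ['compound'] (min_width=8, slack=11)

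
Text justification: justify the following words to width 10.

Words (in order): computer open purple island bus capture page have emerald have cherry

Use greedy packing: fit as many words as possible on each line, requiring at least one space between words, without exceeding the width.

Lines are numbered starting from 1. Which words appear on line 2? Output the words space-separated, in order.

Line 1: ['computer'] (min_width=8, slack=2)
Line 2: ['open'] (min_width=4, slack=6)
Line 3: ['purple'] (min_width=6, slack=4)
Line 4: ['island', 'bus'] (min_width=10, slack=0)
Line 5: ['capture'] (min_width=7, slack=3)
Line 6: ['page', 'have'] (min_width=9, slack=1)
Line 7: ['emerald'] (min_width=7, slack=3)
Line 8: ['have'] (min_width=4, slack=6)
Line 9: ['cherry'] (min_width=6, slack=4)

Answer: open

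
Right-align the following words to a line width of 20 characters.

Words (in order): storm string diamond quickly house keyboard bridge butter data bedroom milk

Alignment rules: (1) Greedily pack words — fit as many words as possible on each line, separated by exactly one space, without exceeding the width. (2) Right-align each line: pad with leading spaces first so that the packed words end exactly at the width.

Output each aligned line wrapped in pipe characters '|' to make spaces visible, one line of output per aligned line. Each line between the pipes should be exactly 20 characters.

Line 1: ['storm', 'string', 'diamond'] (min_width=20, slack=0)
Line 2: ['quickly', 'house'] (min_width=13, slack=7)
Line 3: ['keyboard', 'bridge'] (min_width=15, slack=5)
Line 4: ['butter', 'data', 'bedroom'] (min_width=19, slack=1)
Line 5: ['milk'] (min_width=4, slack=16)

Answer: |storm string diamond|
|       quickly house|
|     keyboard bridge|
| butter data bedroom|
|                milk|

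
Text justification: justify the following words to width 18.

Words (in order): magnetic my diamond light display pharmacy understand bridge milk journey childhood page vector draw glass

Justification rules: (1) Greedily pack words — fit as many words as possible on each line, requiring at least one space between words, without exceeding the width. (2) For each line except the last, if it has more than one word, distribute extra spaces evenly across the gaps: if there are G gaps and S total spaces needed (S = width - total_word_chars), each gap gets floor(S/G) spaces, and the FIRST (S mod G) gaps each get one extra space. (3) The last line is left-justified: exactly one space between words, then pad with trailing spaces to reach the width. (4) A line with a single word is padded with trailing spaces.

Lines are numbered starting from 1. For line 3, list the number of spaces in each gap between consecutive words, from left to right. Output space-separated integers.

Line 1: ['magnetic', 'my'] (min_width=11, slack=7)
Line 2: ['diamond', 'light'] (min_width=13, slack=5)
Line 3: ['display', 'pharmacy'] (min_width=16, slack=2)
Line 4: ['understand', 'bridge'] (min_width=17, slack=1)
Line 5: ['milk', 'journey'] (min_width=12, slack=6)
Line 6: ['childhood', 'page'] (min_width=14, slack=4)
Line 7: ['vector', 'draw', 'glass'] (min_width=17, slack=1)

Answer: 3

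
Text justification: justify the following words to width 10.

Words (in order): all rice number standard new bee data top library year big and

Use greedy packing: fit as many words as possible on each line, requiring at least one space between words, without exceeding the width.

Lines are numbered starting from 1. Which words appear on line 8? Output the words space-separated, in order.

Answer: and

Derivation:
Line 1: ['all', 'rice'] (min_width=8, slack=2)
Line 2: ['number'] (min_width=6, slack=4)
Line 3: ['standard'] (min_width=8, slack=2)
Line 4: ['new', 'bee'] (min_width=7, slack=3)
Line 5: ['data', 'top'] (min_width=8, slack=2)
Line 6: ['library'] (min_width=7, slack=3)
Line 7: ['year', 'big'] (min_width=8, slack=2)
Line 8: ['and'] (min_width=3, slack=7)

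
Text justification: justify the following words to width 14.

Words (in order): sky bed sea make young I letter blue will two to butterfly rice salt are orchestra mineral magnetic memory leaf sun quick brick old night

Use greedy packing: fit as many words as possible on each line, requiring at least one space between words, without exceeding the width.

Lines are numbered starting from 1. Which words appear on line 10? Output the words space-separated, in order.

Line 1: ['sky', 'bed', 'sea'] (min_width=11, slack=3)
Line 2: ['make', 'young', 'I'] (min_width=12, slack=2)
Line 3: ['letter', 'blue'] (min_width=11, slack=3)
Line 4: ['will', 'two', 'to'] (min_width=11, slack=3)
Line 5: ['butterfly', 'rice'] (min_width=14, slack=0)
Line 6: ['salt', 'are'] (min_width=8, slack=6)
Line 7: ['orchestra'] (min_width=9, slack=5)
Line 8: ['mineral'] (min_width=7, slack=7)
Line 9: ['magnetic'] (min_width=8, slack=6)
Line 10: ['memory', 'leaf'] (min_width=11, slack=3)
Line 11: ['sun', 'quick'] (min_width=9, slack=5)
Line 12: ['brick', 'old'] (min_width=9, slack=5)
Line 13: ['night'] (min_width=5, slack=9)

Answer: memory leaf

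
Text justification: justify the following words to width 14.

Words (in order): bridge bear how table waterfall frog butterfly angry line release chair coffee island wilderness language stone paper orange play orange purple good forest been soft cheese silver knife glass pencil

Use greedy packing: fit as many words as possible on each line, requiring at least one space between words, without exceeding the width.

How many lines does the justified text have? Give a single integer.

Line 1: ['bridge', 'bear'] (min_width=11, slack=3)
Line 2: ['how', 'table'] (min_width=9, slack=5)
Line 3: ['waterfall', 'frog'] (min_width=14, slack=0)
Line 4: ['butterfly'] (min_width=9, slack=5)
Line 5: ['angry', 'line'] (min_width=10, slack=4)
Line 6: ['release', 'chair'] (min_width=13, slack=1)
Line 7: ['coffee', 'island'] (min_width=13, slack=1)
Line 8: ['wilderness'] (min_width=10, slack=4)
Line 9: ['language', 'stone'] (min_width=14, slack=0)
Line 10: ['paper', 'orange'] (min_width=12, slack=2)
Line 11: ['play', 'orange'] (min_width=11, slack=3)
Line 12: ['purple', 'good'] (min_width=11, slack=3)
Line 13: ['forest', 'been'] (min_width=11, slack=3)
Line 14: ['soft', 'cheese'] (min_width=11, slack=3)
Line 15: ['silver', 'knife'] (min_width=12, slack=2)
Line 16: ['glass', 'pencil'] (min_width=12, slack=2)
Total lines: 16

Answer: 16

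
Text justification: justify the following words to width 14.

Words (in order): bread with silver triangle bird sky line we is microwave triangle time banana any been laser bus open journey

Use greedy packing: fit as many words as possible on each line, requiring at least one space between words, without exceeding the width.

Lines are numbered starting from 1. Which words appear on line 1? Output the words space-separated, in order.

Line 1: ['bread', 'with'] (min_width=10, slack=4)
Line 2: ['silver'] (min_width=6, slack=8)
Line 3: ['triangle', 'bird'] (min_width=13, slack=1)
Line 4: ['sky', 'line', 'we', 'is'] (min_width=14, slack=0)
Line 5: ['microwave'] (min_width=9, slack=5)
Line 6: ['triangle', 'time'] (min_width=13, slack=1)
Line 7: ['banana', 'any'] (min_width=10, slack=4)
Line 8: ['been', 'laser', 'bus'] (min_width=14, slack=0)
Line 9: ['open', 'journey'] (min_width=12, slack=2)

Answer: bread with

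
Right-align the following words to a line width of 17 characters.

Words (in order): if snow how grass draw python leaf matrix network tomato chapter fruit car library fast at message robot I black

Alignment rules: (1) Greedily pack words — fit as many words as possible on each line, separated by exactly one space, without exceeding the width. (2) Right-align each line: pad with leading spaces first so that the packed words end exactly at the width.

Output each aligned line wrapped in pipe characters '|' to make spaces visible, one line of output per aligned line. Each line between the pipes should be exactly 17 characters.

Answer: |if snow how grass|
| draw python leaf|
|   matrix network|
|   tomato chapter|
|fruit car library|
|  fast at message|
|    robot I black|

Derivation:
Line 1: ['if', 'snow', 'how', 'grass'] (min_width=17, slack=0)
Line 2: ['draw', 'python', 'leaf'] (min_width=16, slack=1)
Line 3: ['matrix', 'network'] (min_width=14, slack=3)
Line 4: ['tomato', 'chapter'] (min_width=14, slack=3)
Line 5: ['fruit', 'car', 'library'] (min_width=17, slack=0)
Line 6: ['fast', 'at', 'message'] (min_width=15, slack=2)
Line 7: ['robot', 'I', 'black'] (min_width=13, slack=4)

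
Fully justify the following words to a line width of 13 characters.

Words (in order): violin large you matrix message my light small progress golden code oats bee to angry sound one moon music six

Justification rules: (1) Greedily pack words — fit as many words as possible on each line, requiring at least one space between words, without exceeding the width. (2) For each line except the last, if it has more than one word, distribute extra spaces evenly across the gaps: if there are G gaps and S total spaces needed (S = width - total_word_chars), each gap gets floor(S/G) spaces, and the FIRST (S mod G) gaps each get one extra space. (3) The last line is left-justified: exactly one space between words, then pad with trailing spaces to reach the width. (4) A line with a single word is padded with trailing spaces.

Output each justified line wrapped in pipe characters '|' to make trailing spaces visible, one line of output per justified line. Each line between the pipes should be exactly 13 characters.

Line 1: ['violin', 'large'] (min_width=12, slack=1)
Line 2: ['you', 'matrix'] (min_width=10, slack=3)
Line 3: ['message', 'my'] (min_width=10, slack=3)
Line 4: ['light', 'small'] (min_width=11, slack=2)
Line 5: ['progress'] (min_width=8, slack=5)
Line 6: ['golden', 'code'] (min_width=11, slack=2)
Line 7: ['oats', 'bee', 'to'] (min_width=11, slack=2)
Line 8: ['angry', 'sound'] (min_width=11, slack=2)
Line 9: ['one', 'moon'] (min_width=8, slack=5)
Line 10: ['music', 'six'] (min_width=9, slack=4)

Answer: |violin  large|
|you    matrix|
|message    my|
|light   small|
|progress     |
|golden   code|
|oats  bee  to|
|angry   sound|
|one      moon|
|music six    |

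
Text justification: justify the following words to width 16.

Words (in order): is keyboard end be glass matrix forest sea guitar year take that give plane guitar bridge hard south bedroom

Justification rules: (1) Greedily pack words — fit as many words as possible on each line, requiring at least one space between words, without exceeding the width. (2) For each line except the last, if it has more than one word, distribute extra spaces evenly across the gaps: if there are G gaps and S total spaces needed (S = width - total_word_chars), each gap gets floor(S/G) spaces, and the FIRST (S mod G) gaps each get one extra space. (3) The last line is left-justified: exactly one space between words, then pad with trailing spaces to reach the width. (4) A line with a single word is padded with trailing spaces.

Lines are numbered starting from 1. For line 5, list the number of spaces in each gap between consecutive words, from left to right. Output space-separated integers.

Answer: 2 1

Derivation:
Line 1: ['is', 'keyboard', 'end'] (min_width=15, slack=1)
Line 2: ['be', 'glass', 'matrix'] (min_width=15, slack=1)
Line 3: ['forest', 'sea'] (min_width=10, slack=6)
Line 4: ['guitar', 'year', 'take'] (min_width=16, slack=0)
Line 5: ['that', 'give', 'plane'] (min_width=15, slack=1)
Line 6: ['guitar', 'bridge'] (min_width=13, slack=3)
Line 7: ['hard', 'south'] (min_width=10, slack=6)
Line 8: ['bedroom'] (min_width=7, slack=9)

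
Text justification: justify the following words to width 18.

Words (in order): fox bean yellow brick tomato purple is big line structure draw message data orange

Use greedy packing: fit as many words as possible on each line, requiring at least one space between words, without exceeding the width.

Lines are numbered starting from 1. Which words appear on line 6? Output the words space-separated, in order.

Line 1: ['fox', 'bean', 'yellow'] (min_width=15, slack=3)
Line 2: ['brick', 'tomato'] (min_width=12, slack=6)
Line 3: ['purple', 'is', 'big', 'line'] (min_width=18, slack=0)
Line 4: ['structure', 'draw'] (min_width=14, slack=4)
Line 5: ['message', 'data'] (min_width=12, slack=6)
Line 6: ['orange'] (min_width=6, slack=12)

Answer: orange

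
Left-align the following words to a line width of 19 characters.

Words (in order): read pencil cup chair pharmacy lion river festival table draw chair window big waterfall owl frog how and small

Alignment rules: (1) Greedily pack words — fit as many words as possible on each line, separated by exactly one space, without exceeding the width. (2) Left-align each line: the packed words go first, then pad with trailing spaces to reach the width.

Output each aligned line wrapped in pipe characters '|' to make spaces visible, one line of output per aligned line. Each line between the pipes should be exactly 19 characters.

Line 1: ['read', 'pencil', 'cup'] (min_width=15, slack=4)
Line 2: ['chair', 'pharmacy', 'lion'] (min_width=19, slack=0)
Line 3: ['river', 'festival'] (min_width=14, slack=5)
Line 4: ['table', 'draw', 'chair'] (min_width=16, slack=3)
Line 5: ['window', 'big'] (min_width=10, slack=9)
Line 6: ['waterfall', 'owl', 'frog'] (min_width=18, slack=1)
Line 7: ['how', 'and', 'small'] (min_width=13, slack=6)

Answer: |read pencil cup    |
|chair pharmacy lion|
|river festival     |
|table draw chair   |
|window big         |
|waterfall owl frog |
|how and small      |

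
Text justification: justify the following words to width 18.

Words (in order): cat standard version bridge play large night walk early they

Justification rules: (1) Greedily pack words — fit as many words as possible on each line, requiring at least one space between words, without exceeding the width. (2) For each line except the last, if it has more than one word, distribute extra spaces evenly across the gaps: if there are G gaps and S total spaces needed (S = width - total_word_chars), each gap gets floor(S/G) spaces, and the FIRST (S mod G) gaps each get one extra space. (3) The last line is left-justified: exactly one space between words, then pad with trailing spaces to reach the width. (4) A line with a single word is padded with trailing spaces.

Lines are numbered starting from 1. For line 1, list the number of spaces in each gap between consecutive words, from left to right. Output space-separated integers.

Line 1: ['cat', 'standard'] (min_width=12, slack=6)
Line 2: ['version', 'bridge'] (min_width=14, slack=4)
Line 3: ['play', 'large', 'night'] (min_width=16, slack=2)
Line 4: ['walk', 'early', 'they'] (min_width=15, slack=3)

Answer: 7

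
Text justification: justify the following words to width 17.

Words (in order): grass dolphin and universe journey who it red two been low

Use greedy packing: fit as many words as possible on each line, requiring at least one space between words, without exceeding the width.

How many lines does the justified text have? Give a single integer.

Line 1: ['grass', 'dolphin', 'and'] (min_width=17, slack=0)
Line 2: ['universe', 'journey'] (min_width=16, slack=1)
Line 3: ['who', 'it', 'red', 'two'] (min_width=14, slack=3)
Line 4: ['been', 'low'] (min_width=8, slack=9)
Total lines: 4

Answer: 4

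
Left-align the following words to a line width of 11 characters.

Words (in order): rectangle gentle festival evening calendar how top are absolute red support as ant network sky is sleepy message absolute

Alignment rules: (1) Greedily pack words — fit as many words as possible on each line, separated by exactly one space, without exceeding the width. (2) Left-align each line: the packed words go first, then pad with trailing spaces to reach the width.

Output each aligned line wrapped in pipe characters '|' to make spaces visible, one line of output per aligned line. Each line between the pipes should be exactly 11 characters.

Answer: |rectangle  |
|gentle     |
|festival   |
|evening    |
|calendar   |
|how top are|
|absolute   |
|red support|
|as ant     |
|network sky|
|is sleepy  |
|message    |
|absolute   |

Derivation:
Line 1: ['rectangle'] (min_width=9, slack=2)
Line 2: ['gentle'] (min_width=6, slack=5)
Line 3: ['festival'] (min_width=8, slack=3)
Line 4: ['evening'] (min_width=7, slack=4)
Line 5: ['calendar'] (min_width=8, slack=3)
Line 6: ['how', 'top', 'are'] (min_width=11, slack=0)
Line 7: ['absolute'] (min_width=8, slack=3)
Line 8: ['red', 'support'] (min_width=11, slack=0)
Line 9: ['as', 'ant'] (min_width=6, slack=5)
Line 10: ['network', 'sky'] (min_width=11, slack=0)
Line 11: ['is', 'sleepy'] (min_width=9, slack=2)
Line 12: ['message'] (min_width=7, slack=4)
Line 13: ['absolute'] (min_width=8, slack=3)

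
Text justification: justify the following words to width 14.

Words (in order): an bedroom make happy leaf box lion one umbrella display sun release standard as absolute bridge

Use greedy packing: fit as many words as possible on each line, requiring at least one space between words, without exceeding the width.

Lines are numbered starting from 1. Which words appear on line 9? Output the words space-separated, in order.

Answer: bridge

Derivation:
Line 1: ['an', 'bedroom'] (min_width=10, slack=4)
Line 2: ['make', 'happy'] (min_width=10, slack=4)
Line 3: ['leaf', 'box', 'lion'] (min_width=13, slack=1)
Line 4: ['one', 'umbrella'] (min_width=12, slack=2)
Line 5: ['display', 'sun'] (min_width=11, slack=3)
Line 6: ['release'] (min_width=7, slack=7)
Line 7: ['standard', 'as'] (min_width=11, slack=3)
Line 8: ['absolute'] (min_width=8, slack=6)
Line 9: ['bridge'] (min_width=6, slack=8)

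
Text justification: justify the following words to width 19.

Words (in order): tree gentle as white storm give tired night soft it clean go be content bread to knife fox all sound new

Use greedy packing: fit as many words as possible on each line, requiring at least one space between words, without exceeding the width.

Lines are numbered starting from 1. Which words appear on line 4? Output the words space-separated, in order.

Line 1: ['tree', 'gentle', 'as'] (min_width=14, slack=5)
Line 2: ['white', 'storm', 'give'] (min_width=16, slack=3)
Line 3: ['tired', 'night', 'soft', 'it'] (min_width=19, slack=0)
Line 4: ['clean', 'go', 'be', 'content'] (min_width=19, slack=0)
Line 5: ['bread', 'to', 'knife', 'fox'] (min_width=18, slack=1)
Line 6: ['all', 'sound', 'new'] (min_width=13, slack=6)

Answer: clean go be content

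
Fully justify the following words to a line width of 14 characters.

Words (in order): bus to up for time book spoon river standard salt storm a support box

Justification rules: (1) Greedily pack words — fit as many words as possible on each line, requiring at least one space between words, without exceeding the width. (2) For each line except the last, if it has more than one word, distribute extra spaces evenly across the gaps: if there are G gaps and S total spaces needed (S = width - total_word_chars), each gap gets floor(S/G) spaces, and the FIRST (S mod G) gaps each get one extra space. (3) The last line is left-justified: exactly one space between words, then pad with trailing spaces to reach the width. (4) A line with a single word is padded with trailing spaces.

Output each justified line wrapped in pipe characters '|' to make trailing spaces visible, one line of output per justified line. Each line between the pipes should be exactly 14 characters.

Line 1: ['bus', 'to', 'up', 'for'] (min_width=13, slack=1)
Line 2: ['time', 'book'] (min_width=9, slack=5)
Line 3: ['spoon', 'river'] (min_width=11, slack=3)
Line 4: ['standard', 'salt'] (min_width=13, slack=1)
Line 5: ['storm', 'a'] (min_width=7, slack=7)
Line 6: ['support', 'box'] (min_width=11, slack=3)

Answer: |bus  to up for|
|time      book|
|spoon    river|
|standard  salt|
|storm        a|
|support box   |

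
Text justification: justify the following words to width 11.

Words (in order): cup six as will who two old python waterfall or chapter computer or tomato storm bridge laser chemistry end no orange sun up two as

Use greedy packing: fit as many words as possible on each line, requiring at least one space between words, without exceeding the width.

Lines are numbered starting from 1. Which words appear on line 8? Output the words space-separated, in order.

Answer: tomato

Derivation:
Line 1: ['cup', 'six', 'as'] (min_width=10, slack=1)
Line 2: ['will', 'who'] (min_width=8, slack=3)
Line 3: ['two', 'old'] (min_width=7, slack=4)
Line 4: ['python'] (min_width=6, slack=5)
Line 5: ['waterfall'] (min_width=9, slack=2)
Line 6: ['or', 'chapter'] (min_width=10, slack=1)
Line 7: ['computer', 'or'] (min_width=11, slack=0)
Line 8: ['tomato'] (min_width=6, slack=5)
Line 9: ['storm'] (min_width=5, slack=6)
Line 10: ['bridge'] (min_width=6, slack=5)
Line 11: ['laser'] (min_width=5, slack=6)
Line 12: ['chemistry'] (min_width=9, slack=2)
Line 13: ['end', 'no'] (min_width=6, slack=5)
Line 14: ['orange', 'sun'] (min_width=10, slack=1)
Line 15: ['up', 'two', 'as'] (min_width=9, slack=2)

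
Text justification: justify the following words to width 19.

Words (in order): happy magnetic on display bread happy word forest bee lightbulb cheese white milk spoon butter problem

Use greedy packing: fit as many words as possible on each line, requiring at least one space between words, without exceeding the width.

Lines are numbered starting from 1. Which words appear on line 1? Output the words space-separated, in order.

Line 1: ['happy', 'magnetic', 'on'] (min_width=17, slack=2)
Line 2: ['display', 'bread', 'happy'] (min_width=19, slack=0)
Line 3: ['word', 'forest', 'bee'] (min_width=15, slack=4)
Line 4: ['lightbulb', 'cheese'] (min_width=16, slack=3)
Line 5: ['white', 'milk', 'spoon'] (min_width=16, slack=3)
Line 6: ['butter', 'problem'] (min_width=14, slack=5)

Answer: happy magnetic on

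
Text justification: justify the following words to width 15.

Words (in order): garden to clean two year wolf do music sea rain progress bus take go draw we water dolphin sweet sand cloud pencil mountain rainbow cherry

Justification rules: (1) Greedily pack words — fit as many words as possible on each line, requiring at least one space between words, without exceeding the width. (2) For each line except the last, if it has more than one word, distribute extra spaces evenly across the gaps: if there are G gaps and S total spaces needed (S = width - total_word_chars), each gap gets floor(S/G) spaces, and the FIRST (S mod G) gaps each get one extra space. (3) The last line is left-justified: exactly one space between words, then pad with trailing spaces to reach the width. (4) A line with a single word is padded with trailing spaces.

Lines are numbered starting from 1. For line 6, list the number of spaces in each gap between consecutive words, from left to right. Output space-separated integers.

Answer: 2 2

Derivation:
Line 1: ['garden', 'to', 'clean'] (min_width=15, slack=0)
Line 2: ['two', 'year', 'wolf'] (min_width=13, slack=2)
Line 3: ['do', 'music', 'sea'] (min_width=12, slack=3)
Line 4: ['rain', 'progress'] (min_width=13, slack=2)
Line 5: ['bus', 'take', 'go'] (min_width=11, slack=4)
Line 6: ['draw', 'we', 'water'] (min_width=13, slack=2)
Line 7: ['dolphin', 'sweet'] (min_width=13, slack=2)
Line 8: ['sand', 'cloud'] (min_width=10, slack=5)
Line 9: ['pencil', 'mountain'] (min_width=15, slack=0)
Line 10: ['rainbow', 'cherry'] (min_width=14, slack=1)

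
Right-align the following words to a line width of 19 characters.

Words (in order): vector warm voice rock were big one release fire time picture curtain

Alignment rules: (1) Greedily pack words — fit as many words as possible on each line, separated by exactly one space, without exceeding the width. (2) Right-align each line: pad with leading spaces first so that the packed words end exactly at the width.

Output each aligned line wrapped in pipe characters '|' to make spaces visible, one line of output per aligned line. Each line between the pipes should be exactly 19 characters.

Answer: |  vector warm voice|
|  rock were big one|
|  release fire time|
|    picture curtain|

Derivation:
Line 1: ['vector', 'warm', 'voice'] (min_width=17, slack=2)
Line 2: ['rock', 'were', 'big', 'one'] (min_width=17, slack=2)
Line 3: ['release', 'fire', 'time'] (min_width=17, slack=2)
Line 4: ['picture', 'curtain'] (min_width=15, slack=4)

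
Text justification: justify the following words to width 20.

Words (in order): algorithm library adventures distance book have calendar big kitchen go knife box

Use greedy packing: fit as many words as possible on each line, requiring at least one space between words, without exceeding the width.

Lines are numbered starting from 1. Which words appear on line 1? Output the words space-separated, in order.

Line 1: ['algorithm', 'library'] (min_width=17, slack=3)
Line 2: ['adventures', 'distance'] (min_width=19, slack=1)
Line 3: ['book', 'have', 'calendar'] (min_width=18, slack=2)
Line 4: ['big', 'kitchen', 'go', 'knife'] (min_width=20, slack=0)
Line 5: ['box'] (min_width=3, slack=17)

Answer: algorithm library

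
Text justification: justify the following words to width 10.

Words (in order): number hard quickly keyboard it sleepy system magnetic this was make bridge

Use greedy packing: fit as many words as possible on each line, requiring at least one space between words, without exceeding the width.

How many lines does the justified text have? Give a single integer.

Line 1: ['number'] (min_width=6, slack=4)
Line 2: ['hard'] (min_width=4, slack=6)
Line 3: ['quickly'] (min_width=7, slack=3)
Line 4: ['keyboard'] (min_width=8, slack=2)
Line 5: ['it', 'sleepy'] (min_width=9, slack=1)
Line 6: ['system'] (min_width=6, slack=4)
Line 7: ['magnetic'] (min_width=8, slack=2)
Line 8: ['this', 'was'] (min_width=8, slack=2)
Line 9: ['make'] (min_width=4, slack=6)
Line 10: ['bridge'] (min_width=6, slack=4)
Total lines: 10

Answer: 10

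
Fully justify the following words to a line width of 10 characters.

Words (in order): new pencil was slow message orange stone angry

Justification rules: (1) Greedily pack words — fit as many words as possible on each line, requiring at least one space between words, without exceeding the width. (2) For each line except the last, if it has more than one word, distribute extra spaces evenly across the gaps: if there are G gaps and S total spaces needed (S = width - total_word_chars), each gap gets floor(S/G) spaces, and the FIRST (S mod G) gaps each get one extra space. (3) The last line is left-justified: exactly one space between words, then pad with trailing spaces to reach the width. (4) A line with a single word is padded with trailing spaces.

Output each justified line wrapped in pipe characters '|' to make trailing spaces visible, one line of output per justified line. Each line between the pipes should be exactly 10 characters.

Answer: |new pencil|
|was   slow|
|message   |
|orange    |
|stone     |
|angry     |

Derivation:
Line 1: ['new', 'pencil'] (min_width=10, slack=0)
Line 2: ['was', 'slow'] (min_width=8, slack=2)
Line 3: ['message'] (min_width=7, slack=3)
Line 4: ['orange'] (min_width=6, slack=4)
Line 5: ['stone'] (min_width=5, slack=5)
Line 6: ['angry'] (min_width=5, slack=5)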